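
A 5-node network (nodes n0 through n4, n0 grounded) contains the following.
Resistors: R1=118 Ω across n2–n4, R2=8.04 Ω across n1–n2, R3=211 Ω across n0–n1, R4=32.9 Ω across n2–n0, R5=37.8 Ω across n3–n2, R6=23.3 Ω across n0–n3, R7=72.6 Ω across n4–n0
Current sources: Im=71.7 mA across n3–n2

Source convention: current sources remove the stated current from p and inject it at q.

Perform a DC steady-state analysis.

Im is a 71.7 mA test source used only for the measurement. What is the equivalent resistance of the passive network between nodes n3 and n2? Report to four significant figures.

Element admittances at DC:
  Y(R1) = 0.008475 S between n2,n4
  Y(R2) = 0.1244 S between n1,n2
  Y(R3) = 0.004739 S between n0,n1
  Y(R4) = 0.03040 S between n2,n0
  Y(R5) = 0.02646 S between n3,n2
  Y(R6) = 0.04292 S between n0,n3
  Y(R7) = 0.01377 S between n4,n0
  Im: injects 0.0717 A into n2 (from n3)
Assemble and solve the 4×4 MNA system:
  V(n1)=0.7553  V(n2)=0.7841  V(n3)=-0.7345  V(n4)=0.2987

R_eq = 21.18 Ω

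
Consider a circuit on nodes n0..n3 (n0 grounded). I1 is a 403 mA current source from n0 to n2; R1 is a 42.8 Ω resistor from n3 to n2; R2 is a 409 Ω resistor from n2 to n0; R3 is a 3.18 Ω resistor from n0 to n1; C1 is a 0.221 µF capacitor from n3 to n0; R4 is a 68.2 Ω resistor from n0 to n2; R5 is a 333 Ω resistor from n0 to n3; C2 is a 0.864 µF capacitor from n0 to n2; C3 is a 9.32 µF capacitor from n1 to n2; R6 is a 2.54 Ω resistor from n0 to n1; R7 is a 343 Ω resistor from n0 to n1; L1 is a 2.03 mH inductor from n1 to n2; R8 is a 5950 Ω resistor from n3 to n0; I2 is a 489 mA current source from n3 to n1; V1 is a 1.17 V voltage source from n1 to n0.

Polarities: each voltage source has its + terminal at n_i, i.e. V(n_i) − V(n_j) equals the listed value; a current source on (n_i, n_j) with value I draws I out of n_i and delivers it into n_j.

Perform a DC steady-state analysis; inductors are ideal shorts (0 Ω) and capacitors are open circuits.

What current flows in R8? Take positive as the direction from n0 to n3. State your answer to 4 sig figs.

MNA unknowns: 3 node voltages V₁..V_3 plus 2 source currents (L1, V1)
I1: z[0]−=0.403, z[2]+=0.403
R1: Y=0.02336 on G[3,2]
R2: Y=0.002445 on G[2,0]
R3: Y=0.3145 on G[0,1]
C1: Y=0.000 on G[3,0]
R4: Y=0.01466 on G[0,2]
R5: Y=0.003003 on G[0,3]
C2: Y=0.000 on G[0,2]
C3: Y=0.000 on G[1,2]
R6: Y=0.3937 on G[0,1]
R7: Y=0.002915 on G[0,1]
L1: row V1−V2=0, i_L1 at 1,2
R8: Y=0.0001681 on G[3,0]
I2: z[3]−=0.489, z[1]+=0.489
V1: row V1−V0=1.17, i_V1 at 1,0
solve → V1=1.170, V2=1.170, V3=-17.40
aux → i_L1=0.05085, i_V1=-0.3938

0.002924 A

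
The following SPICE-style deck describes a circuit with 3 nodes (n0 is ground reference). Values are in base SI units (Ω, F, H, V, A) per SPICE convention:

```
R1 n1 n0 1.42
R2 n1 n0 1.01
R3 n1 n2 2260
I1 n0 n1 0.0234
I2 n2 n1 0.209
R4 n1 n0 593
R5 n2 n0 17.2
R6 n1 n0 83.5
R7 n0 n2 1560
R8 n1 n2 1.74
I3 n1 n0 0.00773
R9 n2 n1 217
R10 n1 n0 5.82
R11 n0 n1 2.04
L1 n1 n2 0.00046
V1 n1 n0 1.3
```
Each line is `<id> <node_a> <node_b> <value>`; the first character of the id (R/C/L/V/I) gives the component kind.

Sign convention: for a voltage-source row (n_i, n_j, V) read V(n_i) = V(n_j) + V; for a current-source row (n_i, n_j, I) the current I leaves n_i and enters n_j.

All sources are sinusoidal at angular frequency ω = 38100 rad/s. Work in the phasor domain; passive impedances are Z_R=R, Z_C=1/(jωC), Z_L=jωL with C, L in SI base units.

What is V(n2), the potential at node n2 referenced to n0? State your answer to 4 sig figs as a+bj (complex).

MNA unknowns: 2 node voltages V₁..V_2 plus 1 source current (V1)
R1: Y=0.7042+0.000j on G[1,0]
R2: Y=0.9901+0.000j on G[1,0]
R3: Y=0.0004425+0.000j on G[1,2]
I1: z[0]−=0.0234, z[1]+=0.0234
I2: z[2]−=0.209, z[1]+=0.209
R4: Y=0.001686+0.000j on G[1,0]
R5: Y=0.05814+0.000j on G[2,0]
R6: Y=0.01198+0.000j on G[1,0]
R7: Y=0.0006410+0.000j on G[0,2]
R8: Y=0.5747+0.000j on G[1,2]
I3: z[1]−=0.00773, z[0]+=0.00773
R9: Y=0.004608+0.000j on G[2,1]
R10: Y=0.1718+0.000j on G[1,0]
R11: Y=0.4902+0.000j on G[0,1]
L1: Y=0.000-0.05706j on G[1,2]
V1: row V1−V0=1.3, i_V1 at 1,0
solve → V1=1.300+0.000j, V2=0.8566-0.03962j
aux → i_V1=-3.116+0.002329j

0.8566-0.03962j V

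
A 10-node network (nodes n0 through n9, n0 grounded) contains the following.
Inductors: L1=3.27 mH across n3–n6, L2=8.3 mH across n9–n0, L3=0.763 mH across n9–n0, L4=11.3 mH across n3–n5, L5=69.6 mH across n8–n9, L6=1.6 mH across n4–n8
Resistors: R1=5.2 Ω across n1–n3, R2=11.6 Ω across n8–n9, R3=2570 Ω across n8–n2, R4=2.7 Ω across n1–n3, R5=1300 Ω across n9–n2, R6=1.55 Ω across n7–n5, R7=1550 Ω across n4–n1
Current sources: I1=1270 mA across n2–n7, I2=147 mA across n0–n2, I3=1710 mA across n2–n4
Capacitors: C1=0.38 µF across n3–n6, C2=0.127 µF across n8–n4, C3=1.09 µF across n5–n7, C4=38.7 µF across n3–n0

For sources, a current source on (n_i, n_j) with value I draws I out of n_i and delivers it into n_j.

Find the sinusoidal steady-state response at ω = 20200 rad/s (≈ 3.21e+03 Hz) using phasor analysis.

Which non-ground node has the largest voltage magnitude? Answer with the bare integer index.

2

Element admittances at ω=20200 rad/s:
  Y(L1) = 0.000-0.01514j S between n3,n6
  Y(L2) = 0.000-0.005964j S between n9,n0
  Y(R1) = 0.1923+0.000j S between n1,n3
  I1: injects 1.27 A into n7 (from n2)
  Y(L3) = 0.000-0.06488j S between n9,n0
  Y(L4) = 0.000-0.004381j S between n3,n5
  Y(L5) = 0.000-0.0007113j S between n8,n9
  Y(C1) = 0.000+0.007676j S between n3,n6
  Y(R2) = 0.08621+0.000j S between n8,n9
  Y(L6) = 0.000-0.03094j S between n4,n8
  Y(R3) = 0.0003891+0.000j S between n8,n2
  Y(R4) = 0.3704+0.000j S between n1,n3
  Y(C2) = 0.000+0.002565j S between n8,n4
  Y(C3) = 0.000+0.02202j S between n5,n7
  Y(R5) = 0.0007692+0.000j S between n9,n2
  Y(R6) = 0.6452+0.000j S between n7,n5
  Y(C4) = 0.000+0.7817j S between n3,n0
  I2: injects 0.147 A into n2 (from n0)
  Y(R7) = 0.0006452+0.000j S between n4,n1
  I3: injects 1.71 A into n4 (from n2)
Assemble and solve the 9×9 MNA system:
  V(n1)=0.04905-1.581j  V(n2)=-2442-16.03j  V(n3)=0.03747-1.633j  V(n4)=10.14+43.82j  V(n5)=0.03747+288.3j  V(n6)=0.03747-1.633j  V(n7)=2.004+288.2j  V(n8)=9.111-16.21j  V(n9)=0.4135-15.94j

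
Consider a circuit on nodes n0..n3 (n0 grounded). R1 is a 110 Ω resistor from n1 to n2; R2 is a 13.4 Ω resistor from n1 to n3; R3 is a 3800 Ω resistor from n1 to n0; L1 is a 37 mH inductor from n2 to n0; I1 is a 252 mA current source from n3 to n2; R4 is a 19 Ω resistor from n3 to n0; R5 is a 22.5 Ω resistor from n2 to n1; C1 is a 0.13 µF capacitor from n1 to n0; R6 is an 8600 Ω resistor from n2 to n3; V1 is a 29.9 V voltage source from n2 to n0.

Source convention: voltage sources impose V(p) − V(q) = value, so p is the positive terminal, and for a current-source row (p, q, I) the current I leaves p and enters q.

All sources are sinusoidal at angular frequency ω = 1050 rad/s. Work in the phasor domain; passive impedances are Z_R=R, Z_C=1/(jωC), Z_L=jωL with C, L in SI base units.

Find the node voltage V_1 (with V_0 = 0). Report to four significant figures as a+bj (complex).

Apply KCL at each of the 3 non-ground nodes and solve the resulting linear system.
Node n1: branches {R1, R2, R3, R5, C1} → V_1 = 17.18-0.02768j
Node n2: branches {R1, L1, I1, R5, R6, V1} → V_2 = 29.90+0.000j
Node n3: branches {R2, I1, R4, R6} → V_3 = 8.114-0.01622j
Source currents: i(V1)=-0.4316+0.7681j

17.18-0.02768j V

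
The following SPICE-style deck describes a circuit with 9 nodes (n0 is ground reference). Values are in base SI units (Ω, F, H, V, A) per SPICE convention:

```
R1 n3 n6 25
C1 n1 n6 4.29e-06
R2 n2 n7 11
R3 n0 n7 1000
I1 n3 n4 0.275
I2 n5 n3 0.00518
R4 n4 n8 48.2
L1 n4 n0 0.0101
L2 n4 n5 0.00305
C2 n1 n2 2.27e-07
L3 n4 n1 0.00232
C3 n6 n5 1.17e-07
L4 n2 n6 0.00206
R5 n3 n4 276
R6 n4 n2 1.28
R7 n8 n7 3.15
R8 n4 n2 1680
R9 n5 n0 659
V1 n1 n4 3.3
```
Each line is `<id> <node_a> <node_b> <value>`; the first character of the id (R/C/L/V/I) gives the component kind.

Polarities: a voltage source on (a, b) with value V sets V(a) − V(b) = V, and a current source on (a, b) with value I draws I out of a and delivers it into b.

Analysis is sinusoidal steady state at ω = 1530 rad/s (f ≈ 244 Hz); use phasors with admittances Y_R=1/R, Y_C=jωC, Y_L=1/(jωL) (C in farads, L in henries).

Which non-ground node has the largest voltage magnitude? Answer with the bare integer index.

Element admittances at ω=1530 rad/s:
  Y(R1) = 0.04000+0.000j S between n3,n6
  Y(C1) = 0.000+0.006564j S between n1,n6
  Y(R2) = 0.09091+0.000j S between n2,n7
  Y(R3) = 0.001000+0.000j S between n0,n7
  I1: injects 0.275 A into n4 (from n3)
  I2: injects 0.00518 A into n3 (from n5)
  Y(R4) = 0.02075+0.000j S between n4,n8
  Y(L1) = 0.000-0.06471j S between n4,n0
  Y(L2) = 0.000-0.2143j S between n4,n5
  Y(C2) = 0.000+0.0003473j S between n1,n2
  Y(L3) = 0.000-0.2817j S between n4,n1
  Y(C3) = 0.000+0.0001790j S between n6,n5
  Y(L4) = 0.000-0.3173j S between n2,n6
  Y(R5) = 0.003623+0.000j S between n3,n4
  Y(R6) = 0.7812+0.000j S between n4,n2
  Y(R7) = 0.3175+0.000j S between n8,n7
  Y(R8) = 0.0005952+0.000j S between n4,n2
  Y(R9) = 0.001517+0.000j S between n5,n0
  V1: constraint V(n1)−V(n4) = 3.3
Assemble and solve the 9×9 MNA system:
  V(n1)=3.300+0.003961j  V(n2)=-0.3145+0.03917j  V(n3)=-6.551-0.6897j  V(n4)=4.511e-05+0.003961j  V(n5)=0.0002399-0.01960j  V(n6)=-0.3992-0.7525j  V(n7)=-0.2567+0.03266j  V(n8)=-0.2409+0.03090j
  i(V1)=0.004953+0.9041j

3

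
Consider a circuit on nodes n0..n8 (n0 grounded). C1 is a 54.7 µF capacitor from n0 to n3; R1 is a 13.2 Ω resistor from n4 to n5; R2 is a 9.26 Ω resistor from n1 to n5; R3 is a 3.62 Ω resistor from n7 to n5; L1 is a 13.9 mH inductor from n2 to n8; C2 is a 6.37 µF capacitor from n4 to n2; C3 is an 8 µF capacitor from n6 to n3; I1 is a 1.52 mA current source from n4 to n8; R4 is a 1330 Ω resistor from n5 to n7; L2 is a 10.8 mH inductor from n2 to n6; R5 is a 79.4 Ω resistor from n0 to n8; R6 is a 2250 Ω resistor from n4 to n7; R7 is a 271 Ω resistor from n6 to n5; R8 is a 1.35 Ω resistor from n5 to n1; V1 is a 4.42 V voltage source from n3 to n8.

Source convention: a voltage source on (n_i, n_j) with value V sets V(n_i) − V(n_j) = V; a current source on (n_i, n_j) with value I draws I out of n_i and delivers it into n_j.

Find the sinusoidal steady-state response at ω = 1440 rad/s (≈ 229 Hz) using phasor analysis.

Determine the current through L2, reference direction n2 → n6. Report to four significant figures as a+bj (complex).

Element admittances at ω=1440 rad/s:
  Y(C1) = 0.000+0.07877j S between n0,n3
  Y(R1) = 0.07576+0.000j S between n4,n5
  Y(R2) = 0.1080+0.000j S between n1,n5
  Y(R3) = 0.2762+0.000j S between n7,n5
  Y(L1) = 0.000-0.04996j S between n2,n8
  Y(C2) = 0.000+0.009173j S between n4,n2
  Y(C3) = 0.000+0.01152j S between n6,n3
  I1: injects 0.00152 A into n8 (from n4)
  Y(R4) = 0.0007519+0.000j S between n5,n7
  Y(L2) = 0.000-0.06430j S between n2,n6
  Y(R5) = 0.01259+0.000j S between n0,n8
  Y(R6) = 0.0004444+0.000j S between n4,n7
  Y(R7) = 0.003690+0.000j S between n6,n5
  Y(R8) = 0.7407+0.000j S between n5,n1
  V1: constraint V(n3)−V(n8) = 4.42
Assemble and solve the 9×9 MNA system:
  V(n1)=-6.310-0.1157j  V(n2)=-6.048-0.7063j  V(n3)=0.1102-0.6891j  V(n4)=-6.256-0.09073j  V(n5)=-6.310-0.1157j  V(n6)=-7.428-0.6319j  V(n7)=-6.310-0.1157j  V(n8)=-4.310-0.6891j
  i(V1)=-0.05494-0.09552j

-0.004786-0.08875j A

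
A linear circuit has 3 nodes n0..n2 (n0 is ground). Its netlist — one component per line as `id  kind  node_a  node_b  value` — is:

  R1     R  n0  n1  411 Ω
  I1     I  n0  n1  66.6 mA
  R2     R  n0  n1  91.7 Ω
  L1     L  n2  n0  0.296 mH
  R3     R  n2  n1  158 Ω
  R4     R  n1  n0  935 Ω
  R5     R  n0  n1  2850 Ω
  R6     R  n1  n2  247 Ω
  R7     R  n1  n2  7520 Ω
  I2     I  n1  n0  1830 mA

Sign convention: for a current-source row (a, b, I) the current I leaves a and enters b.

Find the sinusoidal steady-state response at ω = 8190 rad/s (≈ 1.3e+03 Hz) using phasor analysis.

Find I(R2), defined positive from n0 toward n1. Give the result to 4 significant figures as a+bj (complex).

0.7611+0.008064j A

Apply KCL at each of the 2 non-ground nodes and solve the resulting linear system.
Node n1: branches {R1, I1, R2, R3, R4, R5, R6, R7, I2} → V_1 = -69.80-0.7394j
Node n2: branches {L1, R3, R6, R7} → V_2 = -0.02646-1.778j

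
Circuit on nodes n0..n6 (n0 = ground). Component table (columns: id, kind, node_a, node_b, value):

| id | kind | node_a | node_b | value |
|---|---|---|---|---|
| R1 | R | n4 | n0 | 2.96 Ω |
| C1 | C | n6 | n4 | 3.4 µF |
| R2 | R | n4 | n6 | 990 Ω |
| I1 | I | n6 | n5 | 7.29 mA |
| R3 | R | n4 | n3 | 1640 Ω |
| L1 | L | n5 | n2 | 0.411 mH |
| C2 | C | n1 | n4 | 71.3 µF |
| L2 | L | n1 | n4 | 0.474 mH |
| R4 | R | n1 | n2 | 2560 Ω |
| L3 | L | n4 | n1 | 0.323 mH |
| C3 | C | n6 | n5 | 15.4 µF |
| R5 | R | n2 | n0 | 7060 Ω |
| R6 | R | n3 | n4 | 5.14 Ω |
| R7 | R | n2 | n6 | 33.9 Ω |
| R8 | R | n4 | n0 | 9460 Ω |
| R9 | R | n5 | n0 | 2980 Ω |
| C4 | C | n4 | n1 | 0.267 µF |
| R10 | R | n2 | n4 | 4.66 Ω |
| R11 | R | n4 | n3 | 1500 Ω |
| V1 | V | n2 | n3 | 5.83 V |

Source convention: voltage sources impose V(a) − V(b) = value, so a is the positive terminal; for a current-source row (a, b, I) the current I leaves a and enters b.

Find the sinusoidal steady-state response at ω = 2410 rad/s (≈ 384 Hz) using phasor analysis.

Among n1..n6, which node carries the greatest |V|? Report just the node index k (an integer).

MNA unknowns: 6 node voltages V₁..V_6 plus 1 source current (V1)
R1: Y=0.3378+0.000j on G[4,0]
C1: Y=0.000+0.008194j on G[6,4]
R2: Y=0.001010+0.000j on G[4,6]
I1: z[6]−=0.00729, z[5]+=0.00729
R3: Y=0.0006098+0.000j on G[4,3]
L1: Y=0.000-1.010j on G[5,2]
C2: Y=0.000+0.1718j on G[1,4]
L2: Y=0.000-0.8754j on G[1,4]
R4: Y=0.0003906+0.000j on G[1,2]
L3: Y=0.000-1.285j on G[4,1]
C3: Y=0.000+0.03711j on G[6,5]
R5: Y=0.0001416+0.000j on G[2,0]
R6: Y=0.1946+0.000j on G[3,4]
R7: Y=0.02950+0.000j on G[2,6]
R8: Y=0.0001057+0.000j on G[4,0]
R9: Y=0.0003356+0.000j on G[5,0]
C4: Y=0.000+0.0006435j on G[4,1]
R10: Y=0.2146+0.000j on G[2,4]
R11: Y=0.0006667+0.000j on G[4,3]
V1: row V2−V3=5.83, i_V1 at 2,3
solve → V1=-0.003911+0.0006001j, V2=2.764-0.04598j, V3=-3.066-0.04598j, V4=-0.003920+5.612e-05j, V5=2.781-0.03711j, V6=2.320-0.1071j
aux → i_V1=-0.5996-0.009015j

3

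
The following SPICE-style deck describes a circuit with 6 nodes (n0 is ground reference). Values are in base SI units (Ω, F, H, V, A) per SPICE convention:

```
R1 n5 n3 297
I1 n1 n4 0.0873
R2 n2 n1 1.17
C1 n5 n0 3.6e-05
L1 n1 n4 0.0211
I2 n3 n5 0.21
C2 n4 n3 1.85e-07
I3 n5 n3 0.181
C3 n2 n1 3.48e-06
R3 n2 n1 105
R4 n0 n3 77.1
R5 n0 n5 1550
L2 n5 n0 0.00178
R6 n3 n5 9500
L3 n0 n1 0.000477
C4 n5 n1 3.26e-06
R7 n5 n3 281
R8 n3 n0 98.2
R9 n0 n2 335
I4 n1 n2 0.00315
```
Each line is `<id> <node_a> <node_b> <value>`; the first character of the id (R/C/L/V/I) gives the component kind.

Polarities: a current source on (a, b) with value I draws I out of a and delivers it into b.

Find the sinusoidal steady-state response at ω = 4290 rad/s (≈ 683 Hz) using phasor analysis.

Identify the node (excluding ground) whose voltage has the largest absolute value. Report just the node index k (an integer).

4

MNA unknowns: 5 node voltages V₁..V_5
R1: Y=0.003367+0.000j on G[5,3]
I1: z[1]−=0.0873, z[4]+=0.0873
R2: Y=0.8547+0.000j on G[2,1]
C1: Y=0.000+0.1544j on G[5,0]
L1: Y=0.000-0.01105j on G[1,4]
I2: z[3]−=0.21, z[5]+=0.21
C2: Y=0.000+0.0007937j on G[4,3]
I3: z[5]−=0.181, z[3]+=0.181
C3: Y=0.000+0.01493j on G[2,1]
R3: Y=0.009524+0.000j on G[2,1]
R4: Y=0.01297+0.000j on G[0,3]
R5: Y=0.0006452+0.000j on G[0,5]
L2: Y=0.000-0.1310j on G[5,0]
R6: Y=0.0001053+0.000j on G[3,5]
L3: Y=0.000-0.4887j on G[0,1]
C4: Y=0.000+0.01399j on G[5,1]
R7: Y=0.003559+0.000j on G[5,3]
R8: Y=0.01018+0.000j on G[3,0]
R9: Y=0.002985+0.000j on G[0,2]
I4: z[1]−=0.00315, z[2]+=0.00315
solve → V1=-0.0003840+0.02990j, V2=0.003247+0.02974j, V3=-1.167-0.08930j, V4=0.08990+8.553j, V5=0.09070-0.5253j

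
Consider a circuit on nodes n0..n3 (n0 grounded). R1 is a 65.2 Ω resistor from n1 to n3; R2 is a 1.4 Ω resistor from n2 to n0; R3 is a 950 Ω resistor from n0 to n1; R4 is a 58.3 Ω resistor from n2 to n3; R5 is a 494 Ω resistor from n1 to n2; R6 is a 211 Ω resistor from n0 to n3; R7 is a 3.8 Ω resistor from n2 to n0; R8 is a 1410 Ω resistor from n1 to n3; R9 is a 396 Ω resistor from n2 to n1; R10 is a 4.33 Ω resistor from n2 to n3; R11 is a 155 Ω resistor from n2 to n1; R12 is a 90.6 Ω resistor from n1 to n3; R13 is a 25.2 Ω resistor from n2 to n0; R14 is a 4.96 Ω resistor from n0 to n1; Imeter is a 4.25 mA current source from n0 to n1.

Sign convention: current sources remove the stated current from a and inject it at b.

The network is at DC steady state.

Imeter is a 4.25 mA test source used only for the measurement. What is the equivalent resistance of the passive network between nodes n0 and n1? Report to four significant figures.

Element admittances at DC:
  Y(R1) = 0.01534 S between n1,n3
  Y(R2) = 0.7143 S between n2,n0
  Y(R3) = 0.001053 S between n0,n1
  Y(R4) = 0.01715 S between n2,n3
  Y(R5) = 0.002024 S between n1,n2
  Y(R6) = 0.004739 S between n0,n3
  Y(R7) = 0.2632 S between n2,n0
  Y(R8) = 0.0007092 S between n1,n3
  Y(R9) = 0.002525 S between n2,n1
  Y(R10) = 0.2309 S between n2,n3
  Y(R11) = 0.006452 S between n2,n1
  Y(R12) = 0.01104 S between n1,n3
  Y(R13) = 0.03968 S between n2,n0
  Y(R14) = 0.2016 S between n0,n1
  Imeter: injects 0.00425 A into n1 (from n0)
Assemble and solve the 3×3 MNA system:
  V(n1)=0.01793  V(n2)=0.0005943  V(n3)=0.002262

R_eq = 4.220 Ω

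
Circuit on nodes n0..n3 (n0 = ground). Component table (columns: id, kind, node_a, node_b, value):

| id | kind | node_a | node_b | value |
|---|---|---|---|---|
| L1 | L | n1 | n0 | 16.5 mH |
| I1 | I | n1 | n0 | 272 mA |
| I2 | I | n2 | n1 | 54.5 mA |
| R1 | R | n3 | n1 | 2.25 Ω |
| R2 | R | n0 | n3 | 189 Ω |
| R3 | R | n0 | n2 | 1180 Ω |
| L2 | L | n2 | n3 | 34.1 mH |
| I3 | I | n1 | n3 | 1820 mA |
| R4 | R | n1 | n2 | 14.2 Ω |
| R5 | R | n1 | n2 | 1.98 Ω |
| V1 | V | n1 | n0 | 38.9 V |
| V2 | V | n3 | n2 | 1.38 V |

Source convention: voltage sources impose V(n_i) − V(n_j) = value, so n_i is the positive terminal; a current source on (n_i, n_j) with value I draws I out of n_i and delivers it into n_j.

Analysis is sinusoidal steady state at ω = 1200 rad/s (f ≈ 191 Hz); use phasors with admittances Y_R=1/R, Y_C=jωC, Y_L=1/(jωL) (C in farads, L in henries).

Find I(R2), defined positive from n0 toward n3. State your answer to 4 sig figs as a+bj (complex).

Element admittances at ω=1200 rad/s:
  Y(L1) = 0.000-0.05051j S between n1,n0
  I1: injects 0.272 A into n0 (from n1)
  I2: injects 0.0545 A into n1 (from n2)
  Y(R1) = 0.4444+0.000j S between n3,n1
  Y(R2) = 0.005291+0.000j S between n0,n3
  Y(R3) = 0.0008475+0.000j S between n0,n2
  Y(L2) = 0.000-0.02444j S between n2,n3
  I3: injects 1.82 A into n3 (from n1)
  Y(R4) = 0.07042+0.000j S between n1,n2
  Y(R5) = 0.5051+0.000j S between n1,n2
  V1: constraint V(n1)−V(n0) = 38.9
  V2: constraint V(n3)−V(n2) = 1.38
Assemble and solve the 5×5 MNA system:
  V(n1)=38.90+0.000j  V(n2)=39.78+0.000j  V(n3)=41.16+0.000j
  i(V1)=-0.5235+1.965j  i(V2)=0.5964+0.03372j

-0.2178+0.000j A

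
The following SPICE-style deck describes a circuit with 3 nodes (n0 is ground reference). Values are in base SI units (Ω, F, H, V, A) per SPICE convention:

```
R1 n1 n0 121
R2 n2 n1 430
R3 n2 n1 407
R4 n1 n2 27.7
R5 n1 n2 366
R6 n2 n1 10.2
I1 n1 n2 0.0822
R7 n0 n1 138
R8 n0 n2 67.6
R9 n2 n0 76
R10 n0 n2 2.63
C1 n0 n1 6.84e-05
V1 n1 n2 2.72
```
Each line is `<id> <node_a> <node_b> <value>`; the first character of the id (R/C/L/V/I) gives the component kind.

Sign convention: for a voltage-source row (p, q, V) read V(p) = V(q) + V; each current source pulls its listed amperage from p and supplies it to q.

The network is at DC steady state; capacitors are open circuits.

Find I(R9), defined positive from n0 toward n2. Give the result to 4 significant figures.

0.001310 A

Element admittances at DC:
  Y(R1) = 0.008264 S between n1,n0
  Y(R2) = 0.002326 S between n2,n1
  Y(R3) = 0.002457 S between n2,n1
  Y(R4) = 0.03610 S between n1,n2
  Y(R5) = 0.002732 S between n1,n2
  Y(R6) = 0.09804 S between n2,n1
  I1: injects 0.0822 A into n2 (from n1)
  Y(R7) = 0.007246 S between n0,n1
  Y(R8) = 0.01479 S between n0,n2
  Y(R9) = 0.01316 S between n2,n0
  Y(R10) = 0.3802 S between n0,n2
  Y(C1) = 0.000 S between n0,n1
  V1: constraint V(n1)−V(n2) = 2.72
Assemble and solve the 3×3 MNA system:
  V(n1)=2.620  V(n2)=-0.09958
  i(V1)=-0.5081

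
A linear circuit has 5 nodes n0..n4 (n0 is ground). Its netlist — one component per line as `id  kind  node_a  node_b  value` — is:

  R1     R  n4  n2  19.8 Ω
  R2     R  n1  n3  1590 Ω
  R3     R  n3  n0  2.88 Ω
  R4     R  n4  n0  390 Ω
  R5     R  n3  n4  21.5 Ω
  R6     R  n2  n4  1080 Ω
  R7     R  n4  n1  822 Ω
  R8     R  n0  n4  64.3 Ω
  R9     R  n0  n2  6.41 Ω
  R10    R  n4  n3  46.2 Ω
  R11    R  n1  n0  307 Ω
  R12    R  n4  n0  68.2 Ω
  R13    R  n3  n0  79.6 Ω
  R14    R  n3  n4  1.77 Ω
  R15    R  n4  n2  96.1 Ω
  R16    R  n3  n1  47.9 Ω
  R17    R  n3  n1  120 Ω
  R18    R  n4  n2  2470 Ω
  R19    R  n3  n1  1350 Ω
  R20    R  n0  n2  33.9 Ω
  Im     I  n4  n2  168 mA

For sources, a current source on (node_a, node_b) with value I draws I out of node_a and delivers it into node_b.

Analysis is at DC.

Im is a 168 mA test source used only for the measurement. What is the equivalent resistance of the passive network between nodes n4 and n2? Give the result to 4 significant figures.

R_eq = 5.844 Ω

Element admittances at DC:
  Y(R1) = 0.05051 S between n4,n2
  Y(R2) = 0.0006289 S between n1,n3
  Y(R3) = 0.3472 S between n3,n0
  Y(R4) = 0.002564 S between n4,n0
  Y(R5) = 0.04651 S between n3,n4
  Y(R6) = 0.0009259 S between n2,n4
  Y(R7) = 0.001217 S between n4,n1
  Y(R8) = 0.01555 S between n0,n4
  Y(R9) = 0.1560 S between n0,n2
  Y(R10) = 0.02165 S between n4,n3
  Y(R11) = 0.003257 S between n1,n0
  Y(R12) = 0.01466 S between n4,n0
  Y(R13) = 0.01256 S between n3,n0
  Y(R14) = 0.5650 S between n3,n4
  Y(R15) = 0.01041 S between n4,n2
  Y(R16) = 0.02088 S between n3,n1
  Y(R17) = 0.008333 S between n3,n1
  Y(R18) = 0.0004049 S between n4,n2
  Y(R19) = 0.0007407 S between n3,n1
  Y(R20) = 0.02950 S between n0,n2
  Im: injects 0.168 A into n2 (from n4)
Assemble and solve the 4×4 MNA system:
  V(n1)=-0.2391  V(n2)=0.5762  V(n3)=-0.2580  V(n4)=-0.4055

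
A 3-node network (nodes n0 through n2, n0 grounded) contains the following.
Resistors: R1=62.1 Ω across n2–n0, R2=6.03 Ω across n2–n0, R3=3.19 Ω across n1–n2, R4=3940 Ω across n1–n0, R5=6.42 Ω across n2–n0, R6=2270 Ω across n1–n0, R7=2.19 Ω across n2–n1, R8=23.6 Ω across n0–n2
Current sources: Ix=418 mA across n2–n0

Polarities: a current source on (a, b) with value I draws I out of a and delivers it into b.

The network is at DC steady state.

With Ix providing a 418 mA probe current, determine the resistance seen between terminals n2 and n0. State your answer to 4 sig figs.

MNA unknowns: 2 node voltages V₁..V_2
R1: Y=0.01610 on G[2,0]
R2: Y=0.1658 on G[2,0]
R3: Y=0.3135 on G[1,2]
R4: Y=0.0002538 on G[1,0]
R5: Y=0.1558 on G[2,0]
R6: Y=0.0004405 on G[1,0]
R7: Y=0.4566 on G[2,1]
R8: Y=0.04237 on G[0,2]
Ix: z[2]−=0.418, z[0]+=0.418
solve → V1=-1.097, V2=-1.098

R_eq = 2.626 Ω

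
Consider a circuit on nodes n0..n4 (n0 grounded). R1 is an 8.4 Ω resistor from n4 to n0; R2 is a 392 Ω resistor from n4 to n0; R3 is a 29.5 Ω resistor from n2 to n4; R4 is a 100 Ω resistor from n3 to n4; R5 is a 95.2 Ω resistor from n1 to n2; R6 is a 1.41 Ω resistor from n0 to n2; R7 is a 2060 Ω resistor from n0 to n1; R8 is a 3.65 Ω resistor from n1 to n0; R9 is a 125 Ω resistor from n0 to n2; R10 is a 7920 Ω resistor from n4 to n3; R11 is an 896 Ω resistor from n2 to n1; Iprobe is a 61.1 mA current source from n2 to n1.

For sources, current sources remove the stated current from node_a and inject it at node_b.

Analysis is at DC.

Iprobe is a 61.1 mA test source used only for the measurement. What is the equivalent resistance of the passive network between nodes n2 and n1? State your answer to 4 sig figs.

R_eq = 4.715 Ω

Element admittances at DC:
  Y(R1) = 0.1190 S between n4,n0
  Y(R2) = 0.002551 S between n4,n0
  Y(R3) = 0.03390 S between n2,n4
  Y(R4) = 0.01000 S between n3,n4
  Y(R5) = 0.01050 S between n1,n2
  Y(R6) = 0.7092 S between n0,n2
  Y(R7) = 0.0004854 S between n0,n1
  Y(R8) = 0.2740 S between n1,n0
  Y(R9) = 0.008000 S between n0,n2
  Y(R10) = 0.0001263 S between n4,n3
  Y(R11) = 0.001116 S between n2,n1
  Iprobe: injects 0.0611 A into n1 (from n2)
Assemble and solve the 4×4 MNA system:
  V(n1)=0.2104  V(n2)=-0.07765  V(n3)=-0.01693  V(n4)=-0.01693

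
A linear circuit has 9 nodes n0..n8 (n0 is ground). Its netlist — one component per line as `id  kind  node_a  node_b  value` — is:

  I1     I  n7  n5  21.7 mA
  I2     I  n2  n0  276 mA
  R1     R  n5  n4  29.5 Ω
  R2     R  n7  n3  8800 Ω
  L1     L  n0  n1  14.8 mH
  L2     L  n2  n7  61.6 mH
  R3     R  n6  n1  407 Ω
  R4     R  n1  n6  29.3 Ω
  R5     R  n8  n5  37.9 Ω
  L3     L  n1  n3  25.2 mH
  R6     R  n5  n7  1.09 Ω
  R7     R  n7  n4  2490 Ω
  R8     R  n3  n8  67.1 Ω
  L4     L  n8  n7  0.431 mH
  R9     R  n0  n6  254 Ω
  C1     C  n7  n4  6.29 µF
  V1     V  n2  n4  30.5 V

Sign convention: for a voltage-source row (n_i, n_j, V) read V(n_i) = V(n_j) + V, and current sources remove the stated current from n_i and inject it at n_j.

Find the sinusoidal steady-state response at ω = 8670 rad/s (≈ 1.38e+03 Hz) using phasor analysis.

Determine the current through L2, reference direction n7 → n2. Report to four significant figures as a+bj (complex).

MNA unknowns: 8 node voltages V₁..V_8 plus 1 source current (V1)
I1: z[7]−=0.0217, z[5]+=0.0217
I2: z[2]−=0.276, z[0]+=0.276
R1: Y=0.03390+0.000j on G[5,4]
R2: Y=0.0001136+0.000j on G[7,3]
L1: Y=0.000-0.007793j on G[0,1]
L2: Y=0.000-0.001872j on G[2,7]
R3: Y=0.002457+0.000j on G[6,1]
R4: Y=0.03413+0.000j on G[1,6]
R5: Y=0.02639+0.000j on G[8,5]
L3: Y=0.000-0.004577j on G[1,3]
R6: Y=0.9174+0.000j on G[5,7]
R7: Y=0.0004016+0.000j on G[7,4]
R8: Y=0.01490+0.000j on G[3,8]
L4: Y=0.000-0.2676j on G[8,7]
R9: Y=0.003937+0.000j on G[0,6]
C1: Y=0.000+0.05453j on G[7,4]
V1: row V2−V4=30.5, i_V1 at 2,4
solve → V1=-13.37-29.32j, V2=-2.899-86.38j, V3=-13.37-89.62j, V4=-33.40-86.38j, V5=-31.86-90.45j, V6=-12.07-26.47j, V7=-31.83-90.62j, V8=-31.75-89.61j
aux → i_V1=-0.2839+0.05418j

-0.007940+0.05418j A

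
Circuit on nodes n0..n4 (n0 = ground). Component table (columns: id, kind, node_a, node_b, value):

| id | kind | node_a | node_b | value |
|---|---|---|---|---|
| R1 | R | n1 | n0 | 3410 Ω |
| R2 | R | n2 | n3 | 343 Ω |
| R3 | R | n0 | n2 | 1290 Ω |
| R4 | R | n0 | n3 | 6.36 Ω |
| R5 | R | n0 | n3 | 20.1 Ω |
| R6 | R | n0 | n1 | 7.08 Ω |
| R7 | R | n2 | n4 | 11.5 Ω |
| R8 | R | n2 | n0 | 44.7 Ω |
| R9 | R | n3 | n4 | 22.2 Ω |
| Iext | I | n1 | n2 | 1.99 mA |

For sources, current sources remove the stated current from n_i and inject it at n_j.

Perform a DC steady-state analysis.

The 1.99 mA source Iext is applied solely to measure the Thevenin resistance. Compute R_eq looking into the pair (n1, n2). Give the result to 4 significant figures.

R_eq = 26.56 Ω

Apply KCL at each of the 4 non-ground nodes and solve the resulting linear system.
Node n1: branches {R1, R6, Iext} → V_1 = -0.01406
Node n2: branches {R2, R3, R7, R8, Iext} → V_2 = 0.03879
Node n3: branches {R2, R4, R5, R9} → V_3 = 0.005277
Node n4: branches {R7, R9} → V_4 = 0.02735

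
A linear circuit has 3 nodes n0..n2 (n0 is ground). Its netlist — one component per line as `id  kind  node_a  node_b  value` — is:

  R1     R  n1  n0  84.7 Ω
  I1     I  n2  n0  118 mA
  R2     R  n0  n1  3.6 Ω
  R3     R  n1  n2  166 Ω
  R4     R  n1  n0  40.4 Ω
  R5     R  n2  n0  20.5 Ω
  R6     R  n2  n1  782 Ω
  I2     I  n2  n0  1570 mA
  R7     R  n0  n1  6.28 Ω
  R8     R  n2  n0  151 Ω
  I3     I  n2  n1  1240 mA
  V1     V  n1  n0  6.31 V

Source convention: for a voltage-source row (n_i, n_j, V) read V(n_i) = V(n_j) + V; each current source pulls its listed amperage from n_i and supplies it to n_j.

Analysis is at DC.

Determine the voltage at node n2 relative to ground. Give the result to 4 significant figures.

-45.96 V

Apply KCL at each of the 2 non-ground nodes and solve the resulting linear system.
Node n1: branches {R1, R2, R3, R4, R6, R7, I3, V1} → V_1 = 6.310
Node n2: branches {I1, R3, R5, R6, I2, R8, I3} → V_2 = -45.96
Source currents: i(V1)=-2.130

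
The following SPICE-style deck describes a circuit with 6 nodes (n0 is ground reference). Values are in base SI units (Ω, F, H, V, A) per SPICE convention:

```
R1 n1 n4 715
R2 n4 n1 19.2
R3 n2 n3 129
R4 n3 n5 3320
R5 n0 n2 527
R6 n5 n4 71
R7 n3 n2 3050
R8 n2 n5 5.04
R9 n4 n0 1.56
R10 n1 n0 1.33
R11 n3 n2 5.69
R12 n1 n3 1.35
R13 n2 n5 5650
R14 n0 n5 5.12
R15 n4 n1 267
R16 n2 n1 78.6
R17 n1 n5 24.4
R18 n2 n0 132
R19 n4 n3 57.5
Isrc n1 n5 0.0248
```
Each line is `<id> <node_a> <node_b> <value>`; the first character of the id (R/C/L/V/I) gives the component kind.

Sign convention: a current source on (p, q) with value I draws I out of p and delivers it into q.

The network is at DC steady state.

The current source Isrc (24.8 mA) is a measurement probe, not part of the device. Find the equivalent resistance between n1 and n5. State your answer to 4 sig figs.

R_eq = 3.362 Ω

Apply KCL at each of the 5 non-ground nodes and solve the resulting linear system.
Node n1: branches {R1, R2, R10, R12, R15, R16, R17, Isrc} → V_1 = -0.01729
Node n2: branches {R3, R5, R7, R8, R11, R13, R16, R18} → V_2 = 0.02823
Node n3: branches {R3, R4, R7, R11, R12, R19} → V_3 = -0.008069
Node n4: branches {R1, R2, R6, R9, R15, R19} → V_4 = -0.0002727
Node n5: branches {R4, R6, R8, R13, R14, R17, Isrc} → V_5 = 0.06609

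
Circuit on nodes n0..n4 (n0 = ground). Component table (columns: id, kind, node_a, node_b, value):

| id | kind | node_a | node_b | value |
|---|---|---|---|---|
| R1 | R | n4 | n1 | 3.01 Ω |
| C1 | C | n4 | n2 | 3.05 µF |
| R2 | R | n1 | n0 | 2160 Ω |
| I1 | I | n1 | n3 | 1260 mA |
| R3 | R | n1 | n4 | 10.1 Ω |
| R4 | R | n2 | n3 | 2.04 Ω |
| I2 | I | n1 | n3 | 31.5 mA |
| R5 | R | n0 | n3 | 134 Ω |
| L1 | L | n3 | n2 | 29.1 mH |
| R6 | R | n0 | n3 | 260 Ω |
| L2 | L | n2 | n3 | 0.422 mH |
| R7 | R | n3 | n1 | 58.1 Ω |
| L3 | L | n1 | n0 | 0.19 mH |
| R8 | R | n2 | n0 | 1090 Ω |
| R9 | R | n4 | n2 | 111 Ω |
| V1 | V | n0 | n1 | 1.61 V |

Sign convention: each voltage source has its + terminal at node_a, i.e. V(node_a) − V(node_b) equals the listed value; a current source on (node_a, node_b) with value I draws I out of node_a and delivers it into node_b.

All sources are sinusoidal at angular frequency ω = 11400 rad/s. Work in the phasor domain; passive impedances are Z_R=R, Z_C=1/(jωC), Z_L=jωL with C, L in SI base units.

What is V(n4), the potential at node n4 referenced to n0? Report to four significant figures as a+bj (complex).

0.1025+1.000j V

Apply KCL at each of the 4 non-ground nodes and solve the resulting linear system.
Node n1: branches {R1, R2, I1, R3, I2, R7, L3, V1} → V_1 = -1.610+0.000j
Node n2: branches {C1, R4, L1, L2, R8, R9} → V_2 = 16.89-15.89j
Node n3: branches {I1, R4, I2, R5, L1, R6, L2, R7} → V_3 = 17.88-14.61j
Node n4: branches {R1, C1, R3, R9} → V_4 = 0.1025+1.000j
Source currents: i(V1)=0.2169+0.5635j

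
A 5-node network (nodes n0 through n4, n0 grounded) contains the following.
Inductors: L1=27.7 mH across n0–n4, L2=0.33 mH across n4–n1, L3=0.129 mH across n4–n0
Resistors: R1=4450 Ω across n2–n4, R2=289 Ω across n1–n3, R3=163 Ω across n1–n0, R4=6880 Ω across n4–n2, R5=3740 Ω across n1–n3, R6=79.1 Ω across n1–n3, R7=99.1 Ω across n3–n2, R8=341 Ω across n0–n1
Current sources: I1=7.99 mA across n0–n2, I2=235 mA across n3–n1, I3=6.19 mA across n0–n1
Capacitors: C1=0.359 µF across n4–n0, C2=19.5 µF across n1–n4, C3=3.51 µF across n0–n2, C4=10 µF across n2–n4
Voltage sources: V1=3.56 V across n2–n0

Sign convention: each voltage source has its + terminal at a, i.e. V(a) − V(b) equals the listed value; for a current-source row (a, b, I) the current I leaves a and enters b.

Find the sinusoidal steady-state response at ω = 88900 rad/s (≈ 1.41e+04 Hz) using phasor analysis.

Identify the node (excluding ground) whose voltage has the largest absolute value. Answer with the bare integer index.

Element admittances at ω=88900 rad/s:
  Y(L1) = 0.000-0.0004061j S between n0,n4
  Y(R1) = 0.0002247+0.000j S between n2,n4
  I1: injects 0.00799 A into n2 (from n0)
  Y(R2) = 0.003460+0.000j S between n1,n3
  I2: injects 0.235 A into n1 (from n3)
  Y(C1) = 0.000+0.03192j S between n4,n0
  Y(R3) = 0.006135+0.000j S between n1,n0
  Y(C2) = 0.000+1.734j S between n1,n4
  Y(C3) = 0.000+0.3120j S between n0,n2
  Y(C4) = 0.000+0.8890j S between n2,n4
  Y(R4) = 0.0001453+0.000j S between n4,n2
  Y(R5) = 0.0002674+0.000j S between n1,n3
  Y(R6) = 0.01264+0.000j S between n1,n3
  Y(L2) = 0.000-0.03409j S between n4,n1
  Y(R7) = 0.01009+0.000j S between n3,n2
  Y(L3) = 0.000-0.08720j S between n4,n0
  I3: injects 0.00619 A into n1 (from n0)
  Y(R8) = 0.002933+0.000j S between n0,n1
  V1: constraint V(n2)−V(n0) = 3.56
Assemble and solve the 5×5 MNA system:
  V(n1)=3.801-0.1069j  V(n2)=3.560+0.000j  V(n3)=-5.172-0.06614j  V(n4)=3.800-0.07170j
  i(V1)=-0.01629-0.8983j

3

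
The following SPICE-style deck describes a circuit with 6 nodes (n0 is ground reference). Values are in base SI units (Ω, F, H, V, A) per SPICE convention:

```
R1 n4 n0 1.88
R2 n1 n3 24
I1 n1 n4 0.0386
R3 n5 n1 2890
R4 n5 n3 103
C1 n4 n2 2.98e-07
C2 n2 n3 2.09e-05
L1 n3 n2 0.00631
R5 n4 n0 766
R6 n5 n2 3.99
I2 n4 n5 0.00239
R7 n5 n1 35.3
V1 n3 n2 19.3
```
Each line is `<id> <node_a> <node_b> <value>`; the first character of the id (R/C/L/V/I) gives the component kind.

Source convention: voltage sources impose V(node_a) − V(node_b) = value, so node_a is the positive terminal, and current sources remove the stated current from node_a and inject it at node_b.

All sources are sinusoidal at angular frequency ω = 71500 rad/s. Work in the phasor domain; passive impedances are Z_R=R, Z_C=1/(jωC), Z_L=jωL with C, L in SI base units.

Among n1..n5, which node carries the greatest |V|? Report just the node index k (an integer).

Apply KCL at each of the 5 non-ground nodes and solve the resulting linear system.
Node n1: branches {R2, I1, R3, R7} → V_1 = 11.62+1.699j
Node n2: branches {C1, C2, L1, R6, V1} → V_2 = 0.000+1.699j
Node n3: branches {R2, R4, C2, L1, V1} → V_3 = 19.30+1.699j
Node n4: branches {R1, I1, C1, R5, I2} → V_4 = 0.000+0.000j
Node n5: branches {R3, R4, R6, I2, R7} → V_5 = 1.810+1.699j
Source currents: i(V1)=-0.4898-28.80j

3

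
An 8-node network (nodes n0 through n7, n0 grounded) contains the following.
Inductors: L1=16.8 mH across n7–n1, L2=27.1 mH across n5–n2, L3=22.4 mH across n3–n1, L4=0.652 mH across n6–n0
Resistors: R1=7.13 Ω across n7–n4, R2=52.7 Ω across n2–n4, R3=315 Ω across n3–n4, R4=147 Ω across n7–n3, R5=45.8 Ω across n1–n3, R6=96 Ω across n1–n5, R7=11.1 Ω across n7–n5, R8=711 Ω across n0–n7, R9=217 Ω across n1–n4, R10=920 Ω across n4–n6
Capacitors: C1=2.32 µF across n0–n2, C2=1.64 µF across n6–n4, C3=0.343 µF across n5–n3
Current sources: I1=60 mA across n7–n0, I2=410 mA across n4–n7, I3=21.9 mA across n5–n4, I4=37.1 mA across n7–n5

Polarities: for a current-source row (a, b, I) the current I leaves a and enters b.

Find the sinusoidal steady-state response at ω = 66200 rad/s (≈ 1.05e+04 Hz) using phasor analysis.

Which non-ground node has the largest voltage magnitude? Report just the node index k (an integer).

MNA unknowns: 7 node voltages V₁..V_7
L1: Y=0.000-0.0008992j on G[7,1]
R1: Y=0.1403+0.000j on G[7,4]
C1: Y=0.000+0.1536j on G[0,2]
R2: Y=0.01898+0.000j on G[2,4]
R3: Y=0.003175+0.000j on G[3,4]
I1: z[7]−=0.06, z[0]+=0.06
I2: z[4]−=0.41, z[7]+=0.41
C2: Y=0.000+0.1086j on G[6,4]
R4: Y=0.006803+0.000j on G[7,3]
R5: Y=0.02183+0.000j on G[1,3]
C3: Y=0.000+0.02271j on G[5,3]
R6: Y=0.01042+0.000j on G[1,5]
R7: Y=0.09009+0.000j on G[7,5]
L2: Y=0.000-0.0005574j on G[5,2]
I3: z[5]−=0.0219, z[4]+=0.0219
R8: Y=0.001406+0.000j on G[0,7]
R9: Y=0.004608+0.000j on G[1,4]
L3: Y=0.000-0.0006744j on G[3,1]
L4: Y=0.000-0.02317j on G[6,0]
R10: Y=0.001087+0.000j on G[4,6]
I4: z[7]−=0.0371, z[5]+=0.0371
solve → V1=0.6893-1.292j, V2=-0.2006+0.1194j, V3=0.8556-1.134j, V4=-1.120-1.465j, V5=1.145-1.498j, V6=-1.418-1.866j, V7=1.111-1.458j

6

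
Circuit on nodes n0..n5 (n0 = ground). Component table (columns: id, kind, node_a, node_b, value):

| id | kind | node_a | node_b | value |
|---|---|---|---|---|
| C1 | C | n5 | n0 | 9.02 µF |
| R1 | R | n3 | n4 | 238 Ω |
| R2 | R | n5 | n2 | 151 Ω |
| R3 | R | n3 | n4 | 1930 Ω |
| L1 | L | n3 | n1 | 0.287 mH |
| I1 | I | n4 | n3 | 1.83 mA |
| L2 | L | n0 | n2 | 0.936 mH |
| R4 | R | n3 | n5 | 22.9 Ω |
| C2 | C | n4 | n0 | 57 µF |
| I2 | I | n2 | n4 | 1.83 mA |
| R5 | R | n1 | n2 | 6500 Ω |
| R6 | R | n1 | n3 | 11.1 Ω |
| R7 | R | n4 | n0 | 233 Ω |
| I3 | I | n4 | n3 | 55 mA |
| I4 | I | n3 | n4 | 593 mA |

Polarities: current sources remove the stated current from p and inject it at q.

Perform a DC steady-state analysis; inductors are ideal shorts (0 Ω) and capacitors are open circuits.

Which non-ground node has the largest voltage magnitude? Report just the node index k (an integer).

Apply KCL at each of the 5 non-ground nodes and solve the resulting linear system.
Node n1: branches {L1, R5, R6} → V_1 = -31.21
Node n2: branches {R2, L2, I2, R5} → V_2 = 0.000
Node n3: branches {R1, R3, L1, I1, R4, R6, I3, I4} → V_3 = -31.21
Node n4: branches {R1, R3, I1, C2, I2, R7, I3, I4} → V_4 = 43.36
Node n5: branches {C1, R2, R4} → V_5 = -27.10
Source currents: i(L1)=-0.004801, i(L2)=0.1861

4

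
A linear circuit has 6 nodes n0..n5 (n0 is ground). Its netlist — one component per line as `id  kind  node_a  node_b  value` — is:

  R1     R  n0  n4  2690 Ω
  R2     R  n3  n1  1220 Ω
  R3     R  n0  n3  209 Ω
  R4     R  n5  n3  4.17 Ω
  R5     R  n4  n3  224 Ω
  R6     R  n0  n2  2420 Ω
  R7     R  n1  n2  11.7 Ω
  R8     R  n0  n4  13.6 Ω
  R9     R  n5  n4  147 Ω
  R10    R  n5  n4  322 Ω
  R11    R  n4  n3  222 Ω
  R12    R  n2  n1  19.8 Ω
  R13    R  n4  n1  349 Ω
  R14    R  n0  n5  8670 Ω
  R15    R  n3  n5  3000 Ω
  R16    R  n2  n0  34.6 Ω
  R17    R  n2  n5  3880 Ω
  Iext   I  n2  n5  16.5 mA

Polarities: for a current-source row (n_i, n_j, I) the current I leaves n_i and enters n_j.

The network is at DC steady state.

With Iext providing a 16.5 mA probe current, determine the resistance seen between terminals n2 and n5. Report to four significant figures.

R_eq = 74.76 Ω

MNA unknowns: 5 node voltages V₁..V_5
R1: Y=0.0003717 on G[0,4]
R2: Y=0.0008197 on G[3,1]
R3: Y=0.004785 on G[0,3]
R4: Y=0.2398 on G[5,3]
R5: Y=0.004464 on G[4,3]
R6: Y=0.0004132 on G[0,2]
R7: Y=0.08547 on G[1,2]
R8: Y=0.07353 on G[0,4]
R9: Y=0.006803 on G[5,4]
R10: Y=0.003106 on G[5,4]
R11: Y=0.004505 on G[4,3]
R12: Y=0.05051 on G[2,1]
R13: Y=0.002865 on G[4,1]
R14: Y=0.0001153 on G[0,5]
R15: Y=0.0003333 on G[3,5]
R16: Y=0.02890 on G[2,0]
R17: Y=0.0002577 on G[2,5]
Iext: z[2]−=0.0165, z[5]+=0.0165
solve → V1=-0.4434, V2=-0.4627, V3=0.7301, V4=0.1350, V5=0.7709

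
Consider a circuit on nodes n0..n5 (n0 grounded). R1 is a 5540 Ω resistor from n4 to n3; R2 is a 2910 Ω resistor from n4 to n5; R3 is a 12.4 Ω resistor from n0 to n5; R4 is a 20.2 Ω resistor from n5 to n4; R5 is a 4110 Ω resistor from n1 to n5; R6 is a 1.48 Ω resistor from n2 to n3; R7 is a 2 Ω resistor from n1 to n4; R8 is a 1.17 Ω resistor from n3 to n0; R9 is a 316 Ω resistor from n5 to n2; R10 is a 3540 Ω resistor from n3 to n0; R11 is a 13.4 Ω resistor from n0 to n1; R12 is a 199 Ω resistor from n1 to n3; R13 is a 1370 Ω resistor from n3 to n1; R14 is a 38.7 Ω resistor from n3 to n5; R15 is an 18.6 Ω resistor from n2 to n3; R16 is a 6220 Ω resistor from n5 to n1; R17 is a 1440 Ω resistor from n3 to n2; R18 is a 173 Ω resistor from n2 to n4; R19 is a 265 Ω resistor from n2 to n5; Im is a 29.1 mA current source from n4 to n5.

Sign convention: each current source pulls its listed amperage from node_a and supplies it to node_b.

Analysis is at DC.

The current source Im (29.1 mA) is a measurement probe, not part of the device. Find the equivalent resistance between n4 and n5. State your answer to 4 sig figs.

R_eq = 10.49 Ω

MNA unknowns: 5 node voltages V₁..V_5
R1: Y=0.0001805 on G[4,3]
R2: Y=0.0003436 on G[4,5]
R3: Y=0.08065 on G[0,5]
R4: Y=0.04950 on G[5,4]
R5: Y=0.0002433 on G[1,5]
R6: Y=0.6757 on G[2,3]
R7: Y=0.5000 on G[1,4]
R8: Y=0.8547 on G[3,0]
R9: Y=0.003165 on G[5,2]
R10: Y=0.0002825 on G[3,0]
R11: Y=0.07463 on G[0,1]
R12: Y=0.005025 on G[1,3]
R13: Y=0.0007299 on G[3,1]
R14: Y=0.02584 on G[3,5]
R15: Y=0.05376 on G[2,3]
R16: Y=0.0001608 on G[5,1]
R17: Y=0.0006944 on G[3,2]
R18: Y=0.005780 on G[2,4]
R19: Y=0.003774 on G[2,5]
Im: z[4]−=0.0291, z[5]+=0.0291
solve → V1=-0.1575, V2=0.001910, V3=0.002232, V4=-0.1831, V5=0.1221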